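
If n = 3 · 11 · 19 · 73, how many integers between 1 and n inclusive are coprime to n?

25920

φ(45771) = 45771 · (1 − 1/3) · (1 − 1/11) · (1 − 1/19) · (1 − 1/73)
       = 45771 · 25920/45771 = 25920.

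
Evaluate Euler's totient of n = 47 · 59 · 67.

φ(185791) = 185791 · (1 − 1/47) · (1 − 1/59) · (1 − 1/67)
       = 185791 · 176088/185791 = 176088.

176088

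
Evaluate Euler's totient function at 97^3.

903264

φ(912673) = 912673 · (1 − 1/97)
       = 912673 · 96/97 = 903264.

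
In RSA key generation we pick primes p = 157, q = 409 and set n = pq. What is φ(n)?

φ(64213) = 64213 · (1 − 1/157) · (1 − 1/409)
       = 64213 · 63648/64213 = 63648.

63648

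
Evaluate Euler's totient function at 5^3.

100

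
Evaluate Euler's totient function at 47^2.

2162

φ(2209) = 2209 · (1 − 1/47)
       = 2209 · 46/47 = 2162.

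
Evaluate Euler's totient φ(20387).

18144

First factor: 20387 = 19 · 29 · 37.
φ(20387) = 20387 · (1 − 1/19) · (1 − 1/29) · (1 − 1/37)
       = 20387 · 18144/20387 = 18144.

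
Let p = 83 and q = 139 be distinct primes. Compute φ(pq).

11316

φ(83) = 83 − 1 = 82.
φ(139) = 139 − 1 = 138.
φ(11537) = 82 × 138 = 11316.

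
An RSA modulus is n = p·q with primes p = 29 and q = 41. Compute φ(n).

1120

For distinct primes, φ(pq) = (p−1)(q−1) = 28 × 40 = 1120.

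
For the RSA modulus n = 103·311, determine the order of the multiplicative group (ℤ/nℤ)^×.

φ(103) = 103 − 1 = 102.
φ(311) = 311 − 1 = 310.
Multiply: 102 · 310 = 31620.

31620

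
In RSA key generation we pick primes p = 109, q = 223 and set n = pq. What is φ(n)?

φ(pq) = (p−1)(q−1) = 108 · 222 = 23976.

23976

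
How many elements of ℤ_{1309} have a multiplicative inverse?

960

1309 = 7 * 11 * 17.
φ(7) = 7 − 1 = 6.
φ(11) = 11 − 1 = 10.
φ(17) = 17 − 1 = 16.
φ(1309) = 6 × 10 × 16 = 960.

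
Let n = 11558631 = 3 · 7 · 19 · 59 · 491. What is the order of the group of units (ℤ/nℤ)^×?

φ(3) = 3 − 1 = 2.
φ(7) = 7 − 1 = 6.
φ(19) = 19 − 1 = 18.
φ(59) = 59 − 1 = 58.
φ(491) = 491 − 1 = 490.
Since φ is multiplicative, φ(11558631) = 2 · 6 · 18 · 58 · 490 = 6138720.

6138720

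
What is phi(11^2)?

φ(11^2) = 11^2 − 11^1 = 121 − 11 = 110.

110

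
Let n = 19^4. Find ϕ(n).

123462

φ(19^4) = 19^3·(19−1) = 6859·18 = 123462.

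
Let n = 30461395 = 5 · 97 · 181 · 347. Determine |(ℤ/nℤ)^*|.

23915520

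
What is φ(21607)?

21607 = 17 · 31 · 41.
φ(21607) = 21607 · (1 − 1/17) · (1 − 1/31) · (1 − 1/41)
       = 21607 · 19200/21607 = 19200.

19200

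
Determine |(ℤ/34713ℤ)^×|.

18144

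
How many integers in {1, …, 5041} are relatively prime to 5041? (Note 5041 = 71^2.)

φ(5041) = 5041 · (1 − 1/71)
       = 5041 · 70/71 = 4970.

4970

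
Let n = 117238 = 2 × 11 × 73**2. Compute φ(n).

φ(117238) = 117238 · (1 − 1/2) · (1 − 1/11) · (1 − 1/73)
       = 117238 · 720/1606 = 52560.

52560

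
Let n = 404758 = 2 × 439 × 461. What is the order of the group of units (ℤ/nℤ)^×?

φ(2) = 2 − 1 = 1.
φ(439) = 439 − 1 = 438.
φ(461) = 461 − 1 = 460.
Multiply: 1 · 438 · 460 = 201480.

201480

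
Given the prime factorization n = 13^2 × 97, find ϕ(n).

φ(13^2) = 13^2 − 13^1 = 169 − 13 = 156.
φ(97) = 97 − 1 = 96.
Since φ is multiplicative, φ(16393) = 156 · 96 = 14976.

14976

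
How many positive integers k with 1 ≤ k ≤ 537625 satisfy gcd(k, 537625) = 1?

352000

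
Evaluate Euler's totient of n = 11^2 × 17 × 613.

φ(1260941) = 1260941 · (1 − 1/11) · (1 − 1/17) · (1 − 1/613)
       = 1260941 · 97920/114631 = 1077120.

1077120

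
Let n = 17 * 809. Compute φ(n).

12928

φ(13753) = 13753 · (1 − 1/17) · (1 − 1/809)
       = 13753 · 12928/13753 = 12928.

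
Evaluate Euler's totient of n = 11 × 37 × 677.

243360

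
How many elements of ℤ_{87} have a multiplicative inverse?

56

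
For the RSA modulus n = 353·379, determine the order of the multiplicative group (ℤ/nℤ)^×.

133056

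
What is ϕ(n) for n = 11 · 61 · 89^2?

φ(11) = 11 − 1 = 10.
φ(61) = 61 − 1 = 60.
φ(89^2) = 89^1·(89−1) = 89·88 = 7832.
φ(5314991) = 10 × 60 × 7832 = 4699200.

4699200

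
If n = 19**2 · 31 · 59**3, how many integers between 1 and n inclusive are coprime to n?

2071473480

φ(2298396389) = 2298396389 · (1 − 1/19) · (1 − 1/31) · (1 − 1/59)
       = 2298396389 · 31320/34751 = 2071473480.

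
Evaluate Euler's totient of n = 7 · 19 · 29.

φ(3857) = 3857 · (1 − 1/7) · (1 − 1/19) · (1 − 1/29)
       = 3857 · 3024/3857 = 3024.

3024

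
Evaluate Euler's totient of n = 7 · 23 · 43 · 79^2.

34162128

φ(43206443) = 43206443 · (1 − 1/7) · (1 − 1/23) · (1 − 1/43) · (1 − 1/79)
       = 43206443 · 432432/546917 = 34162128.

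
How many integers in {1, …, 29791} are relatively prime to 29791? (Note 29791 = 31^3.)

φ(29791) = 29791 · (1 − 1/31)
       = 29791 · 30/31 = 28830.

28830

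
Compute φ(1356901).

1010880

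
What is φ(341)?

300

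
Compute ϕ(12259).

10560

12259 = 13 · 23 · 41.
φ(13) = 13 − 1 = 12.
φ(23) = 23 − 1 = 22.
φ(41) = 41 − 1 = 40.
φ(12259) = 12 × 22 × 40 = 10560.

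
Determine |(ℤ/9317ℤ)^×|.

9317 = 7 · 11**3.
φ(9317) = 9317 · (1 − 1/7) · (1 − 1/11)
       = 9317 · 60/77 = 7260.

7260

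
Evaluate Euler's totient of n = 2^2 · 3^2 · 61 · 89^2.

φ(2^2) = 2^2 − 2^1 = 4 − 2 = 2.
φ(3^2) = 3^2 − 3^1 = 9 − 3 = 6.
φ(61) = 61 − 1 = 60.
φ(89^2) = 89^2 − 89^1 = 7921 − 89 = 7832.
φ(17394516) = 2 × 6 × 60 × 7832 = 5639040.

5639040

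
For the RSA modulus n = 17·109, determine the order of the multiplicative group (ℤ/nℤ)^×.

For distinct primes, φ(pq) = (p−1)(q−1) = 16 × 108 = 1728.

1728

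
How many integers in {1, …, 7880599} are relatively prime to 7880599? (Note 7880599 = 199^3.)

7840998

φ(7880599) = 7880599 · (1 − 1/199)
       = 7880599 · 198/199 = 7840998.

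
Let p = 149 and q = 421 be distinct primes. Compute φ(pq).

φ(149) = 149 − 1 = 148.
φ(421) = 421 − 1 = 420.
Since φ is multiplicative, φ(62729) = 148 · 420 = 62160.

62160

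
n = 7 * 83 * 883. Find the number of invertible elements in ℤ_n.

φ(7) = 7 − 1 = 6.
φ(83) = 83 − 1 = 82.
φ(883) = 883 − 1 = 882.
Multiply: 6 · 82 · 882 = 433944.

433944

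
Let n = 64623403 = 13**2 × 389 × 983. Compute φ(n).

59438496

φ(13^2) = 13^1·(13−1) = 13·12 = 156.
φ(389) = 389 − 1 = 388.
φ(983) = 983 − 1 = 982.
Multiply: 156 · 388 · 982 = 59438496.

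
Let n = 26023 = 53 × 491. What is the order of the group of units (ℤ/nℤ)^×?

25480

φ(26023) = 26023 · (1 − 1/53) · (1 − 1/491)
       = 26023 · 25480/26023 = 25480.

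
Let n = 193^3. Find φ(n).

φ(193^3) = 193^2·(193−1) = 37249·192 = 7151808.

7151808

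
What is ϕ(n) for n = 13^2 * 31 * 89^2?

φ(13^2) = 13^1·(13−1) = 13·12 = 156.
φ(31) = 31 − 1 = 30.
φ(89^2) = 89^1·(89−1) = 89·88 = 7832.
φ(41498119) = 156 × 30 × 7832 = 36653760.

36653760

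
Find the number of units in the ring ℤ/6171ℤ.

3520

6171 = 3 × 11**2 × 17.
φ(3) = 3 − 1 = 2.
φ(11^2) = 11^2 − 11^1 = 121 − 11 = 110.
φ(17) = 17 − 1 = 16.
Multiply: 2 · 110 · 16 = 3520.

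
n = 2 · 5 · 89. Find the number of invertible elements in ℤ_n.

352

φ(2) = 2 − 1 = 1.
φ(5) = 5 − 1 = 4.
φ(89) = 89 − 1 = 88.
Multiply: 1 · 4 · 88 = 352.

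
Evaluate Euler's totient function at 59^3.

201898

φ(205379) = 205379 · (1 − 1/59)
       = 205379 · 58/59 = 201898.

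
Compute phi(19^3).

6498

φ(19^3) = 19^2·(19−1) = 361·18 = 6498.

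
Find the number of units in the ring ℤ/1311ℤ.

792

Prime factorization: 1311 = 3 * 19 * 23.
φ(3) = 3 − 1 = 2.
φ(19) = 19 − 1 = 18.
φ(23) = 23 − 1 = 22.
Since φ is multiplicative, φ(1311) = 2 · 18 · 22 = 792.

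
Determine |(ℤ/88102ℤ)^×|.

35280

88102 = 2 · 7^2 · 29 · 31.
φ(88102) = 88102 · (1 − 1/2) · (1 − 1/7) · (1 − 1/29) · (1 − 1/31)
       = 88102 · 5040/12586 = 35280.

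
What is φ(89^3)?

φ(704969) = 704969 · (1 − 1/89)
       = 704969 · 88/89 = 697048.

697048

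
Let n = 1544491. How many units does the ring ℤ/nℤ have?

First factor: 1544491 = 13^3 × 19 × 37.
φ(13^3) = 13^2·(13−1) = 169·12 = 2028.
φ(19) = 19 − 1 = 18.
φ(37) = 37 − 1 = 36.
φ(1544491) = 2028 × 18 × 36 = 1314144.

1314144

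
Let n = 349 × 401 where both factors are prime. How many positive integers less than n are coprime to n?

139200

For distinct primes, φ(pq) = (p−1)(q−1) = 348 × 400 = 139200.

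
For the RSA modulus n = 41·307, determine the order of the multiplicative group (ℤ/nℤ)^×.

12240

φ(12587) = 12587 · (1 − 1/41) · (1 − 1/307)
       = 12587 · 12240/12587 = 12240.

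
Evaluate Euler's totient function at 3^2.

φ(9) = 9 · (1 − 1/3)
       = 9 · 2/3 = 6.

6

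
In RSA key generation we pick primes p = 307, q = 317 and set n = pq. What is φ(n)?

φ(97319) = 97319 · (1 − 1/307) · (1 − 1/317)
       = 97319 · 96696/97319 = 96696.

96696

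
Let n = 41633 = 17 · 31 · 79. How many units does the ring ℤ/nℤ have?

37440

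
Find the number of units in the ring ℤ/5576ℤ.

Factor 5576: 5576 = 2**3 × 17 × 41.
φ(2^3) = 2^2·(2−1) = 4·1 = 4.
φ(17) = 17 − 1 = 16.
φ(41) = 41 − 1 = 40.
Multiply: 4 · 16 · 40 = 2560.

2560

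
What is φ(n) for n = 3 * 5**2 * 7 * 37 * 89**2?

67668480

φ(153865425) = 153865425 · (1 − 1/3) · (1 − 1/5) · (1 − 1/7) · (1 − 1/37) · (1 − 1/89)
       = 153865425 · 152064/345765 = 67668480.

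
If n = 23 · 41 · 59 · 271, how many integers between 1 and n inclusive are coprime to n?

φ(15077627) = 15077627 · (1 − 1/23) · (1 − 1/41) · (1 − 1/59) · (1 − 1/271)
       = 15077627 · 13780800/15077627 = 13780800.

13780800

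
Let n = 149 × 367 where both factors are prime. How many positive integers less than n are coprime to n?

φ(149) = 149 − 1 = 148.
φ(367) = 367 − 1 = 366.
Since φ is multiplicative, φ(54683) = 148 · 366 = 54168.

54168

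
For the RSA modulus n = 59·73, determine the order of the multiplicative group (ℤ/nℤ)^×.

4176

φ(59) = 59 − 1 = 58.
φ(73) = 73 − 1 = 72.
Since φ is multiplicative, φ(4307) = 58 · 72 = 4176.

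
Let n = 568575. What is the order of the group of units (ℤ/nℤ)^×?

Prime factorization: 568575 = 3**2 · 5**2 · 7 · 19**2.
φ(3^2) = 3^2 − 3^1 = 9 − 3 = 6.
φ(5^2) = 5^1·(5−1) = 5·4 = 20.
φ(7) = 7 − 1 = 6.
φ(19^2) = 19^1·(19−1) = 19·18 = 342.
φ(568575) = 6 × 20 × 6 × 342 = 246240.

246240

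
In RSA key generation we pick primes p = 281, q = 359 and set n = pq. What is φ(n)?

φ(pq) = (p−1)(q−1) = 280 · 358 = 100240.

100240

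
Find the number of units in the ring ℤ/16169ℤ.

14256

Factor 16169: 16169 = 19 * 23 * 37.
φ(16169) = 16169 · (1 − 1/19) · (1 − 1/23) · (1 − 1/37)
       = 16169 · 14256/16169 = 14256.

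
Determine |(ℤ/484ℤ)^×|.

484 = 2^2 × 11^2.
φ(2^2) = 2^2 − 2^1 = 4 − 2 = 2.
φ(11^2) = 11^1·(11−1) = 11·10 = 110.
φ(484) = 2 × 110 = 220.

220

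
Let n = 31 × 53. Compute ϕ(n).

φ(31) = 31 − 1 = 30.
φ(53) = 53 − 1 = 52.
Since φ is multiplicative, φ(1643) = 30 · 52 = 1560.

1560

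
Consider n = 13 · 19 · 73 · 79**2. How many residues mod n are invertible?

95831424

φ(13) = 13 − 1 = 12.
φ(19) = 19 − 1 = 18.
φ(73) = 73 − 1 = 72.
φ(79^2) = 79^1·(79−1) = 79·78 = 6162.
Multiply: 12 · 18 · 72 · 6162 = 95831424.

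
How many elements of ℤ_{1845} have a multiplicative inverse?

960

1845 = 3^2 · 5 · 41.
φ(1845) = 1845 · (1 − 1/3) · (1 − 1/5) · (1 − 1/41)
       = 1845 · 320/615 = 960.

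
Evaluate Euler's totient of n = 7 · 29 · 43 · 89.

620928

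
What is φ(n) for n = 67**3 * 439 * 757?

φ(67^3) = 67^2·(67−1) = 4489·66 = 296274.
φ(439) = 439 − 1 = 438.
φ(757) = 757 − 1 = 756.
Multiply: 296274 · 438 · 756 = 98104617072.

98104617072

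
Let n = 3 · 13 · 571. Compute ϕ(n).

φ(22269) = 22269 · (1 − 1/3) · (1 − 1/13) · (1 − 1/571)
       = 22269 · 13680/22269 = 13680.

13680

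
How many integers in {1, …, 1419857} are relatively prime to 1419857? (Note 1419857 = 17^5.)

1336336

φ(17^5) = 17^5 − 17^4 = 1419857 − 83521 = 1336336.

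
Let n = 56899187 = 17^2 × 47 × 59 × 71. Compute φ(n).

φ(56899187) = 56899187 · (1 − 1/17) · (1 − 1/47) · (1 − 1/59) · (1 − 1/71)
       = 56899187 · 2988160/3347011 = 50798720.

50798720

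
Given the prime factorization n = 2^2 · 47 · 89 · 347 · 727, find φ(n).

φ(4220964908) = 4220964908 · (1 − 1/2) · (1 − 1/47) · (1 − 1/89) · (1 − 1/347) · (1 − 1/727)
       = 4220964908 · 1016841408/2110482454 = 2033682816.

2033682816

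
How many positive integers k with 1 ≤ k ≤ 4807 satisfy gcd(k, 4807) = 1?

Prime factorization: 4807 = 11 · 19 · 23.
φ(4807) = 4807 · (1 − 1/11) · (1 − 1/19) · (1 − 1/23)
       = 4807 · 3960/4807 = 3960.

3960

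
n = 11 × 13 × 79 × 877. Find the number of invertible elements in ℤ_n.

φ(11) = 11 − 1 = 10.
φ(13) = 13 − 1 = 12.
φ(79) = 79 − 1 = 78.
φ(877) = 877 − 1 = 876.
Since φ is multiplicative, φ(9907469) = 10 · 12 · 78 · 876 = 8199360.

8199360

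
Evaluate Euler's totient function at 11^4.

13310

φ(14641) = 14641 · (1 − 1/11)
       = 14641 · 10/11 = 13310.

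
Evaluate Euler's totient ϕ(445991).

445991 = 7 · 13^3 · 29.
φ(7) = 7 − 1 = 6.
φ(13^3) = 13^3 − 13^2 = 2197 − 169 = 2028.
φ(29) = 29 − 1 = 28.
φ(445991) = 6 × 2028 × 28 = 340704.

340704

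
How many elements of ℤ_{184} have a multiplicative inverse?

88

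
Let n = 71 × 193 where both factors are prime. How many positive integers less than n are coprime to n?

13440

φ(13703) = 13703 · (1 − 1/71) · (1 − 1/193)
       = 13703 · 13440/13703 = 13440.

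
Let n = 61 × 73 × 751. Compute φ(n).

3240000

φ(3344203) = 3344203 · (1 − 1/61) · (1 − 1/73) · (1 − 1/751)
       = 3344203 · 3240000/3344203 = 3240000.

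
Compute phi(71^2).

4970

φ(5041) = 5041 · (1 − 1/71)
       = 5041 · 70/71 = 4970.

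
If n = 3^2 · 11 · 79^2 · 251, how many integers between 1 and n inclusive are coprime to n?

92430000

φ(3^2) = 3^1·(3−1) = 3·2 = 6.
φ(11) = 11 − 1 = 10.
φ(79^2) = 79^2 − 79^1 = 6241 − 79 = 6162.
φ(251) = 251 − 1 = 250.
φ(155082609) = 6 × 10 × 6162 × 250 = 92430000.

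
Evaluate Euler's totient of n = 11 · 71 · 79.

54600

φ(11) = 11 − 1 = 10.
φ(71) = 71 − 1 = 70.
φ(79) = 79 − 1 = 78.
Since φ is multiplicative, φ(61699) = 10 · 70 · 78 = 54600.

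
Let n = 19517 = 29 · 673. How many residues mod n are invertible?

18816

φ(19517) = 19517 · (1 − 1/29) · (1 − 1/673)
       = 19517 · 18816/19517 = 18816.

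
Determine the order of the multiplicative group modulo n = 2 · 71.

φ(2) = 2 − 1 = 1.
φ(71) = 71 − 1 = 70.
Multiply: 1 · 70 = 70.

70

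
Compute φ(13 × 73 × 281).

241920

φ(266669) = 266669 · (1 − 1/13) · (1 − 1/73) · (1 − 1/281)
       = 266669 · 241920/266669 = 241920.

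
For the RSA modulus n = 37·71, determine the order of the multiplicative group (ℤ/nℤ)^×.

2520

φ(n) = (p − 1)(q − 1) = (37−1)(71−1) = 36·70 = 2520.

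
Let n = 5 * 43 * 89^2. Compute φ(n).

1315776

φ(5) = 5 − 1 = 4.
φ(43) = 43 − 1 = 42.
φ(89^2) = 89^2 − 89^1 = 7921 − 89 = 7832.
Since φ is multiplicative, φ(1703015) = 4 · 42 · 7832 = 1315776.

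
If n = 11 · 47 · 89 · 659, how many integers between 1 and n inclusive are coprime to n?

φ(11) = 11 − 1 = 10.
φ(47) = 47 − 1 = 46.
φ(89) = 89 − 1 = 88.
φ(659) = 659 − 1 = 658.
Since φ is multiplicative, φ(30322567) = 10 · 46 · 88 · 658 = 26635840.

26635840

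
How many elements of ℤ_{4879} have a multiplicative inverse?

3840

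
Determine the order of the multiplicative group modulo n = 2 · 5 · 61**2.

14640

φ(2) = 2 − 1 = 1.
φ(5) = 5 − 1 = 4.
φ(61^2) = 61^2 − 61^1 = 3721 − 61 = 3660.
φ(37210) = 1 × 4 × 3660 = 14640.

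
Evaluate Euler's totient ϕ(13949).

12096

First factor: 13949 = 13 · 29 · 37.
φ(13) = 13 − 1 = 12.
φ(29) = 29 − 1 = 28.
φ(37) = 37 − 1 = 36.
Since φ is multiplicative, φ(13949) = 12 · 28 · 36 = 12096.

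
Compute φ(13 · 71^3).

φ(13) = 13 − 1 = 12.
φ(71^3) = 71^2·(71−1) = 5041·70 = 352870.
Since φ is multiplicative, φ(4652843) = 12 · 352870 = 4234440.

4234440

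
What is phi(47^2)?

φ(47^2) = 47^2 − 47^1 = 2209 − 47 = 2162.

2162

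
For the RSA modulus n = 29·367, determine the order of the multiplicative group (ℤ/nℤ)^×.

10248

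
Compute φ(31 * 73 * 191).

410400

φ(432233) = 432233 · (1 − 1/31) · (1 − 1/73) · (1 − 1/191)
       = 432233 · 410400/432233 = 410400.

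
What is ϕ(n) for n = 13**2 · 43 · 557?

φ(4047719) = 4047719 · (1 − 1/13) · (1 − 1/43) · (1 − 1/557)
       = 4047719 · 280224/311363 = 3642912.

3642912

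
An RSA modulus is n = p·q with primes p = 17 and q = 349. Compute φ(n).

φ(17) = 17 − 1 = 16.
φ(349) = 349 − 1 = 348.
φ(5933) = 16 × 348 = 5568.

5568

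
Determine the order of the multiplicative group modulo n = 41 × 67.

φ(41) = 41 − 1 = 40.
φ(67) = 67 − 1 = 66.
Since φ is multiplicative, φ(2747) = 40 · 66 = 2640.

2640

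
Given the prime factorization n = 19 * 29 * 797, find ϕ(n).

401184

φ(19) = 19 − 1 = 18.
φ(29) = 29 − 1 = 28.
φ(797) = 797 − 1 = 796.
Multiply: 18 · 28 · 796 = 401184.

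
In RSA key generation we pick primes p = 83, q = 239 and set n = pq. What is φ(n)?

19516

φ(19837) = 19837 · (1 − 1/83) · (1 − 1/239)
       = 19837 · 19516/19837 = 19516.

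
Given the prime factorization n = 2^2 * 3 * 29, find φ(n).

112

φ(2^2) = 2^1·(2−1) = 2·1 = 2.
φ(3) = 3 − 1 = 2.
φ(29) = 29 − 1 = 28.
Multiply: 2 · 2 · 28 = 112.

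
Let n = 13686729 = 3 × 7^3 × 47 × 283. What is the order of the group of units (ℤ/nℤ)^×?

7627536

φ(3) = 3 − 1 = 2.
φ(7^3) = 7^3 − 7^2 = 343 − 49 = 294.
φ(47) = 47 − 1 = 46.
φ(283) = 283 − 1 = 282.
Since φ is multiplicative, φ(13686729) = 2 · 294 · 46 · 282 = 7627536.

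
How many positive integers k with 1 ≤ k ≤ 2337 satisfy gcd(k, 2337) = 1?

1440

2337 = 3 · 19 · 41.
φ(3) = 3 − 1 = 2.
φ(19) = 19 − 1 = 18.
φ(41) = 41 − 1 = 40.
Since φ is multiplicative, φ(2337) = 2 · 18 · 40 = 1440.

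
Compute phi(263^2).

68906

φ(69169) = 69169 · (1 − 1/263)
       = 69169 · 262/263 = 68906.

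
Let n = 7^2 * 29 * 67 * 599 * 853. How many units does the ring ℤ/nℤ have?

39545041536

φ(7^2) = 7^1·(7−1) = 7·6 = 42.
φ(29) = 29 − 1 = 28.
φ(67) = 67 − 1 = 66.
φ(599) = 599 − 1 = 598.
φ(853) = 853 − 1 = 852.
φ(48645731029) = 42 × 28 × 66 × 598 × 852 = 39545041536.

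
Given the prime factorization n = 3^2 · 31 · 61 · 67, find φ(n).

φ(3^2) = 3^1·(3−1) = 3·2 = 6.
φ(31) = 31 − 1 = 30.
φ(61) = 61 − 1 = 60.
φ(67) = 67 − 1 = 66.
Since φ is multiplicative, φ(1140273) = 6 · 30 · 60 · 66 = 712800.

712800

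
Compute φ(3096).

1008

Prime factorization: 3096 = 2^3 · 3^2 · 43.
φ(2^3) = 2^2·(2−1) = 4·1 = 4.
φ(3^2) = 3^2 − 3^1 = 9 − 3 = 6.
φ(43) = 43 − 1 = 42.
φ(3096) = 4 × 6 × 42 = 1008.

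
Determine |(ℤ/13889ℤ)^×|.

12096

Prime factorization: 13889 = 17 * 19 * 43.
φ(13889) = 13889 · (1 − 1/17) · (1 − 1/19) · (1 − 1/43)
       = 13889 · 12096/13889 = 12096.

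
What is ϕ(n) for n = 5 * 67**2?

17688

φ(5) = 5 − 1 = 4.
φ(67^2) = 67^1·(67−1) = 67·66 = 4422.
Multiply: 4 · 4422 = 17688.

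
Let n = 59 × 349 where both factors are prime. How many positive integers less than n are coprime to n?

φ(20591) = 20591 · (1 − 1/59) · (1 − 1/349)
       = 20591 · 20184/20591 = 20184.

20184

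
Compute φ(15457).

13440

First factor: 15457 = 13 · 29 · 41.
φ(15457) = 15457 · (1 − 1/13) · (1 − 1/29) · (1 − 1/41)
       = 15457 · 13440/15457 = 13440.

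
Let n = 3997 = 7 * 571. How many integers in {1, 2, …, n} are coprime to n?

φ(3997) = 3997 · (1 − 1/7) · (1 − 1/571)
       = 3997 · 3420/3997 = 3420.

3420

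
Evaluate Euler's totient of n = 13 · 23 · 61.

φ(18239) = 18239 · (1 − 1/13) · (1 − 1/23) · (1 − 1/61)
       = 18239 · 15840/18239 = 15840.

15840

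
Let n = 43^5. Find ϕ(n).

φ(43^5) = 43^4·(43−1) = 3418801·42 = 143589642.

143589642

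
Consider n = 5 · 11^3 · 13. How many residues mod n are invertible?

φ(5) = 5 − 1 = 4.
φ(11^3) = 11^2·(11−1) = 121·10 = 1210.
φ(13) = 13 − 1 = 12.
Multiply: 4 · 1210 · 12 = 58080.

58080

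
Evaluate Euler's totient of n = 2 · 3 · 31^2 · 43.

78120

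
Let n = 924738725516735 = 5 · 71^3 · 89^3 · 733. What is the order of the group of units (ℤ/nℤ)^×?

720192335681280

φ(924738725516735) = 924738725516735 · (1 − 1/5) · (1 − 1/71) · (1 − 1/89) · (1 − 1/733)
       = 924738725516735 · 18036480/23159135 = 720192335681280.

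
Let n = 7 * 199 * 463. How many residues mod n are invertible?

φ(644959) = 644959 · (1 − 1/7) · (1 − 1/199) · (1 − 1/463)
       = 644959 · 548856/644959 = 548856.

548856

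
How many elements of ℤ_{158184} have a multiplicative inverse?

First factor: 158184 = 2**3 · 3**2 · 13**3.
φ(2^3) = 2^3 − 2^2 = 8 − 4 = 4.
φ(3^2) = 3^1·(3−1) = 3·2 = 6.
φ(13^3) = 13^2·(13−1) = 169·12 = 2028.
Since φ is multiplicative, φ(158184) = 4 · 6 · 2028 = 48672.

48672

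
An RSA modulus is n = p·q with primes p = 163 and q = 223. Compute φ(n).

For distinct primes, φ(pq) = (p−1)(q−1) = 162 × 222 = 35964.

35964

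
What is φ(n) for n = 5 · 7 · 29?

672

φ(1015) = 1015 · (1 − 1/5) · (1 − 1/7) · (1 − 1/29)
       = 1015 · 672/1015 = 672.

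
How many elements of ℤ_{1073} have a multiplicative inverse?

1008

Prime factorization: 1073 = 29 · 37.
φ(29) = 29 − 1 = 28.
φ(37) = 37 − 1 = 36.
φ(1073) = 28 × 36 = 1008.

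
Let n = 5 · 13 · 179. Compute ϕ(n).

φ(11635) = 11635 · (1 − 1/5) · (1 − 1/13) · (1 − 1/179)
       = 11635 · 8544/11635 = 8544.

8544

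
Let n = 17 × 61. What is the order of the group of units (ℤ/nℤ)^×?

960

φ(17) = 17 − 1 = 16.
φ(61) = 61 − 1 = 60.
φ(1037) = 16 × 60 = 960.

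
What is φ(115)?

88

115 = 5 × 23.
φ(5) = 5 − 1 = 4.
φ(23) = 23 − 1 = 22.
Multiply: 4 · 22 = 88.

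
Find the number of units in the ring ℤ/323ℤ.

Factor 323: 323 = 17 × 19.
φ(17) = 17 − 1 = 16.
φ(19) = 19 − 1 = 18.
φ(323) = 16 × 18 = 288.

288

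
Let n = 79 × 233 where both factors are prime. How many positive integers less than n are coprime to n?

For distinct primes, φ(pq) = (p−1)(q−1) = 78 × 232 = 18096.

18096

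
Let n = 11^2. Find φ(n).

φ(11^2) = 11^1·(11−1) = 11·10 = 110.

110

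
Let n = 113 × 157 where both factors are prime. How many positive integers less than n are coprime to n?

φ(113) = 113 − 1 = 112.
φ(157) = 157 − 1 = 156.
Multiply: 112 · 156 = 17472.

17472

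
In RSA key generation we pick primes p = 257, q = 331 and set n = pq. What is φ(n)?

84480

φ(257) = 257 − 1 = 256.
φ(331) = 331 − 1 = 330.
Multiply: 256 · 330 = 84480.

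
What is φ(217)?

180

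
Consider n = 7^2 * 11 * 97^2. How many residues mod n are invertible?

3911040

φ(5071451) = 5071451 · (1 − 1/7) · (1 − 1/11) · (1 − 1/97)
       = 5071451 · 5760/7469 = 3911040.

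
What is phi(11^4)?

13310

φ(11^4) = 11^3·(11−1) = 1331·10 = 13310.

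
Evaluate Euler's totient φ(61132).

26880

Prime factorization: 61132 = 2^2 × 17 × 29 × 31.
φ(2^2) = 2^1·(2−1) = 2·1 = 2.
φ(17) = 17 − 1 = 16.
φ(29) = 29 − 1 = 28.
φ(31) = 31 − 1 = 30.
Multiply: 2 · 16 · 28 · 30 = 26880.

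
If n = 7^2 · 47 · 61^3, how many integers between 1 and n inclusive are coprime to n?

431338320

φ(7^2) = 7^1·(7−1) = 7·6 = 42.
φ(47) = 47 − 1 = 46.
φ(61^3) = 61^3 − 61^2 = 226981 − 3721 = 223260.
Since φ is multiplicative, φ(522737243) = 42 · 46 · 223260 = 431338320.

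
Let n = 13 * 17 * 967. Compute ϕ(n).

φ(213707) = 213707 · (1 − 1/13) · (1 − 1/17) · (1 − 1/967)
       = 213707 · 185472/213707 = 185472.

185472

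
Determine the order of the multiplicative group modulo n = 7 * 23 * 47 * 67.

400752

φ(7) = 7 − 1 = 6.
φ(23) = 23 − 1 = 22.
φ(47) = 47 − 1 = 46.
φ(67) = 67 − 1 = 66.
φ(506989) = 6 × 22 × 46 × 66 = 400752.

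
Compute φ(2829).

Factor 2829: 2829 = 3 * 23 * 41.
φ(3) = 3 − 1 = 2.
φ(23) = 23 − 1 = 22.
φ(41) = 41 − 1 = 40.
φ(2829) = 2 × 22 × 40 = 1760.

1760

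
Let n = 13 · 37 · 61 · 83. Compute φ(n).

2125440

φ(13) = 13 − 1 = 12.
φ(37) = 37 − 1 = 36.
φ(61) = 61 − 1 = 60.
φ(83) = 83 − 1 = 82.
Since φ is multiplicative, φ(2435303) = 12 · 36 · 60 · 82 = 2125440.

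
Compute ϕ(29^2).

812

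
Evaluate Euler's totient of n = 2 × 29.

28

φ(58) = 58 · (1 − 1/2) · (1 − 1/29)
       = 58 · 28/58 = 28.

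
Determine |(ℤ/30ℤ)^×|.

Prime factorization: 30 = 2 × 3 × 5.
φ(2) = 2 − 1 = 1.
φ(3) = 3 − 1 = 2.
φ(5) = 5 − 1 = 4.
Multiply: 1 · 2 · 4 = 8.

8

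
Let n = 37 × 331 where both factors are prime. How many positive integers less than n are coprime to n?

11880

φ(37) = 37 − 1 = 36.
φ(331) = 331 − 1 = 330.
Multiply: 36 · 330 = 11880.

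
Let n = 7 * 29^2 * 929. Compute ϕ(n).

φ(5469023) = 5469023 · (1 − 1/7) · (1 − 1/29) · (1 − 1/929)
       = 5469023 · 155904/188587 = 4521216.

4521216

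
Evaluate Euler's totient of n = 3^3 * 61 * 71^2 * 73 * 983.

φ(595781034993) = 595781034993 · (1 − 1/3) · (1 − 1/61) · (1 − 1/71) · (1 − 1/73) · (1 − 1/983)
       = 595781034993 · 593913600/932364687 = 379510790400.

379510790400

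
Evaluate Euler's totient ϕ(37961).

26880

37961 = 7 × 11 × 17 × 29.
φ(7) = 7 − 1 = 6.
φ(11) = 11 − 1 = 10.
φ(17) = 17 − 1 = 16.
φ(29) = 29 − 1 = 28.
φ(37961) = 6 × 10 × 16 × 28 = 26880.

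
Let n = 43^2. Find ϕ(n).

1806

φ(1849) = 1849 · (1 − 1/43)
       = 1849 · 42/43 = 1806.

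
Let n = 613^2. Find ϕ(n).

φ(613^2) = 613^2 − 613^1 = 375769 − 613 = 375156.

375156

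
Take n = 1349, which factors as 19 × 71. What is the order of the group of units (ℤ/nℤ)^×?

1260

φ(1349) = 1349 · (1 − 1/19) · (1 − 1/71)
       = 1349 · 1260/1349 = 1260.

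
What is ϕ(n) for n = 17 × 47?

φ(17) = 17 − 1 = 16.
φ(47) = 47 − 1 = 46.
Multiply: 16 · 46 = 736.

736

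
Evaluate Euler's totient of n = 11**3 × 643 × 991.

φ(848130503) = 848130503 · (1 − 1/11) · (1 − 1/643) · (1 − 1/991)
       = 848130503 · 6355800/7009343 = 769051800.

769051800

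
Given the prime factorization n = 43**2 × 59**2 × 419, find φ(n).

φ(2696838611) = 2696838611 · (1 − 1/43) · (1 − 1/59) · (1 − 1/419)
       = 2696838611 · 1018248/1063003 = 2583295176.

2583295176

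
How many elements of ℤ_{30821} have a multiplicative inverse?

Factor 30821: 30821 = 7**2 · 17 · 37.
φ(7^2) = 7^1·(7−1) = 7·6 = 42.
φ(17) = 17 − 1 = 16.
φ(37) = 37 − 1 = 36.
Since φ is multiplicative, φ(30821) = 42 · 16 · 36 = 24192.

24192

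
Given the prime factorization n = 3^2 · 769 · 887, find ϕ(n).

φ(6138927) = 6138927 · (1 − 1/3) · (1 − 1/769) · (1 − 1/887)
       = 6138927 · 1360896/2046309 = 4082688.

4082688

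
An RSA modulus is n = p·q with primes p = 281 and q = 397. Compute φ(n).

φ(pq) = (p−1)(q−1) = 280 · 396 = 110880.

110880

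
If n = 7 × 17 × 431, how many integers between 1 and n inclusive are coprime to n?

41280

φ(7) = 7 − 1 = 6.
φ(17) = 17 − 1 = 16.
φ(431) = 431 − 1 = 430.
Multiply: 6 · 16 · 430 = 41280.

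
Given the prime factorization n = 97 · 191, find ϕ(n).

18240

φ(18527) = 18527 · (1 − 1/97) · (1 − 1/191)
       = 18527 · 18240/18527 = 18240.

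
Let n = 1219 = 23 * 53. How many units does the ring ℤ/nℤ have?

φ(23) = 23 − 1 = 22.
φ(53) = 53 − 1 = 52.
φ(1219) = 22 × 52 = 1144.

1144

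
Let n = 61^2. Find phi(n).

φ(61^2) = 61^1·(61−1) = 61·60 = 3660.

3660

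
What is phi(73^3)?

φ(389017) = 389017 · (1 − 1/73)
       = 389017 · 72/73 = 383688.

383688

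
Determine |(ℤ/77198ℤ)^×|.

First factor: 77198 = 2 * 11**3 * 29.
φ(2) = 2 − 1 = 1.
φ(11^3) = 11^3 − 11^2 = 1331 − 121 = 1210.
φ(29) = 29 − 1 = 28.
Since φ is multiplicative, φ(77198) = 1 · 1210 · 28 = 33880.

33880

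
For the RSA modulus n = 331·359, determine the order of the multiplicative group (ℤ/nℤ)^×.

φ(n) = (p − 1)(q − 1) = (331−1)(359−1) = 330·358 = 118140.

118140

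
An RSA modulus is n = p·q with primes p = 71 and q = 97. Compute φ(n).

φ(71) = 71 − 1 = 70.
φ(97) = 97 − 1 = 96.
Since φ is multiplicative, φ(6887) = 70 · 96 = 6720.

6720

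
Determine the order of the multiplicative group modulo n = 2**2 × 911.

1820

φ(3644) = 3644 · (1 − 1/2) · (1 − 1/911)
       = 3644 · 910/1822 = 1820.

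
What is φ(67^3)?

φ(300763) = 300763 · (1 − 1/67)
       = 300763 · 66/67 = 296274.

296274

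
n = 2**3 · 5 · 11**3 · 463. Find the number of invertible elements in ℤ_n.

φ(24650120) = 24650120 · (1 − 1/2) · (1 − 1/5) · (1 − 1/11) · (1 − 1/463)
       = 24650120 · 18480/50930 = 8944320.

8944320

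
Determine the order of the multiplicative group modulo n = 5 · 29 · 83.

9184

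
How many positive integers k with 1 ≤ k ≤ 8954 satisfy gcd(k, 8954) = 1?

3960

First factor: 8954 = 2 · 11^2 · 37.
φ(2) = 2 − 1 = 1.
φ(11^2) = 11^1·(11−1) = 11·10 = 110.
φ(37) = 37 − 1 = 36.
Multiply: 1 · 110 · 36 = 3960.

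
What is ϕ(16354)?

6912

First factor: 16354 = 2 · 13 · 17 · 37.
φ(2) = 2 − 1 = 1.
φ(13) = 13 − 1 = 12.
φ(17) = 17 − 1 = 16.
φ(37) = 37 − 1 = 36.
φ(16354) = 1 × 12 × 16 × 36 = 6912.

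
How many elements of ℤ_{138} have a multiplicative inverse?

44

138 = 2 · 3 · 23.
φ(2) = 2 − 1 = 1.
φ(3) = 3 − 1 = 2.
φ(23) = 23 − 1 = 22.
Multiply: 1 · 2 · 22 = 44.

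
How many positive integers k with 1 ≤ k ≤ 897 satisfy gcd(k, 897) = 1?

528

First factor: 897 = 3 * 13 * 23.
φ(3) = 3 − 1 = 2.
φ(13) = 13 − 1 = 12.
φ(23) = 23 − 1 = 22.
φ(897) = 2 × 12 × 22 = 528.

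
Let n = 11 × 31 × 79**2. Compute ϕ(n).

φ(11) = 11 − 1 = 10.
φ(31) = 31 − 1 = 30.
φ(79^2) = 79^1·(79−1) = 79·78 = 6162.
φ(2128181) = 10 × 30 × 6162 = 1848600.

1848600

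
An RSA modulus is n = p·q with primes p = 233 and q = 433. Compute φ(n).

φ(233) = 233 − 1 = 232.
φ(433) = 433 − 1 = 432.
Multiply: 232 · 432 = 100224.

100224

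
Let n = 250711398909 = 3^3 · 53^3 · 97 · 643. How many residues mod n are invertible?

162044333568

φ(250711398909) = 250711398909 · (1 − 1/3) · (1 − 1/53) · (1 − 1/97) · (1 − 1/643)
       = 250711398909 · 6409728/9916989 = 162044333568.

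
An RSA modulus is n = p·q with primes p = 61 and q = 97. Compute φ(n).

φ(61) = 61 − 1 = 60.
φ(97) = 97 − 1 = 96.
Multiply: 60 · 96 = 5760.

5760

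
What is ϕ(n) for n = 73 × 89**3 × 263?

13149113472

φ(13534699831) = 13534699831 · (1 − 1/73) · (1 − 1/89) · (1 − 1/263)
       = 13534699831 · 1660032/1708711 = 13149113472.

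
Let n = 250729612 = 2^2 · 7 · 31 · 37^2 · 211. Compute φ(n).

φ(250729612) = 250729612 · (1 − 1/2) · (1 − 1/7) · (1 − 1/31) · (1 − 1/37) · (1 − 1/211)
       = 250729612 · 1360800/3388238 = 100699200.

100699200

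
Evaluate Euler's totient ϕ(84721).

84721 = 7^3 × 13 × 19.
φ(7^3) = 7^3 − 7^2 = 343 − 49 = 294.
φ(13) = 13 − 1 = 12.
φ(19) = 19 − 1 = 18.
φ(84721) = 294 × 12 × 18 = 63504.

63504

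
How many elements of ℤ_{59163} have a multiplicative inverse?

First factor: 59163 = 3 * 13 * 37 * 41.
φ(59163) = 59163 · (1 − 1/3) · (1 − 1/13) · (1 − 1/37) · (1 − 1/41)
       = 59163 · 34560/59163 = 34560.

34560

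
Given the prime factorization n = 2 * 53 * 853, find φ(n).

44304

φ(90418) = 90418 · (1 − 1/2) · (1 − 1/53) · (1 − 1/853)
       = 90418 · 44304/90418 = 44304.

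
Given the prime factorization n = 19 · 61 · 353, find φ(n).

380160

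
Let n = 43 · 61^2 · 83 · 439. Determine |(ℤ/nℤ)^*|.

φ(5830029311) = 5830029311 · (1 − 1/43) · (1 − 1/61) · (1 − 1/83) · (1 − 1/439)
       = 5830029311 · 90508320/95574251 = 5521007520.

5521007520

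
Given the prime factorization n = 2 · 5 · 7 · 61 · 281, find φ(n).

403200

φ(1199870) = 1199870 · (1 − 1/2) · (1 − 1/5) · (1 − 1/7) · (1 − 1/61) · (1 − 1/281)
       = 1199870 · 403200/1199870 = 403200.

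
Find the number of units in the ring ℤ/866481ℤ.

First factor: 866481 = 3 * 7 * 11**3 * 31.
φ(3) = 3 − 1 = 2.
φ(7) = 7 − 1 = 6.
φ(11^3) = 11^3 − 11^2 = 1331 − 121 = 1210.
φ(31) = 31 − 1 = 30.
φ(866481) = 2 × 6 × 1210 × 30 = 435600.

435600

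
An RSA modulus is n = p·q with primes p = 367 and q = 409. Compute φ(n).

149328

For distinct primes, φ(pq) = (p−1)(q−1) = 366 × 408 = 149328.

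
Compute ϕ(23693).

First factor: 23693 = 19 · 29 · 43.
φ(19) = 19 − 1 = 18.
φ(29) = 29 − 1 = 28.
φ(43) = 43 − 1 = 42.
φ(23693) = 18 × 28 × 42 = 21168.

21168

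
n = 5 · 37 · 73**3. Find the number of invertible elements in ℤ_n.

55251072

φ(5) = 5 − 1 = 4.
φ(37) = 37 − 1 = 36.
φ(73^3) = 73^2·(73−1) = 5329·72 = 383688.
Multiply: 4 · 36 · 383688 = 55251072.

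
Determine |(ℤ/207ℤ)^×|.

Factor 207: 207 = 3^2 * 23.
φ(3^2) = 3^2 − 3^1 = 9 − 3 = 6.
φ(23) = 23 − 1 = 22.
φ(207) = 6 × 22 = 132.

132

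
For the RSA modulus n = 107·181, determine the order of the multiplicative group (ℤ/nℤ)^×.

19080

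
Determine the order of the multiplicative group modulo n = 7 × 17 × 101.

φ(7) = 7 − 1 = 6.
φ(17) = 17 − 1 = 16.
φ(101) = 101 − 1 = 100.
Since φ is multiplicative, φ(12019) = 6 · 16 · 100 = 9600.

9600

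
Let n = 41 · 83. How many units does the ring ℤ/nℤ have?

φ(41) = 41 − 1 = 40.
φ(83) = 83 − 1 = 82.
φ(3403) = 40 × 82 = 3280.

3280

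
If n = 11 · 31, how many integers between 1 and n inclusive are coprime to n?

300

φ(341) = 341 · (1 − 1/11) · (1 − 1/31)
       = 341 · 300/341 = 300.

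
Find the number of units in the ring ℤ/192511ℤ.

166320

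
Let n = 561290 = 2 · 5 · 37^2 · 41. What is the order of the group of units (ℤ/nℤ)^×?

φ(561290) = 561290 · (1 − 1/2) · (1 − 1/5) · (1 − 1/37) · (1 − 1/41)
       = 561290 · 5760/15170 = 213120.

213120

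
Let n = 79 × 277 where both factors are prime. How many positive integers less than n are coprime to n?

21528

φ(n) = (p − 1)(q − 1) = (79−1)(277−1) = 78·276 = 21528.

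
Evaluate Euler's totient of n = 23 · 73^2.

φ(23) = 23 − 1 = 22.
φ(73^2) = 73^2 − 73^1 = 5329 − 73 = 5256.
Since φ is multiplicative, φ(122567) = 22 · 5256 = 115632.

115632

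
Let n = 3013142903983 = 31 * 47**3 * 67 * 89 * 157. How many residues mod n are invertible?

φ(31) = 31 − 1 = 30.
φ(47^3) = 47^2·(47−1) = 2209·46 = 101614.
φ(67) = 67 − 1 = 66.
φ(89) = 89 − 1 = 88.
φ(157) = 157 − 1 = 156.
Multiply: 30 · 101614 · 66 · 88 · 156 = 2762014844160.

2762014844160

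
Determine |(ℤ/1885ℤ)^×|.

1885 = 5 · 13 · 29.
φ(5) = 5 − 1 = 4.
φ(13) = 13 − 1 = 12.
φ(29) = 29 − 1 = 28.
φ(1885) = 4 × 12 × 28 = 1344.

1344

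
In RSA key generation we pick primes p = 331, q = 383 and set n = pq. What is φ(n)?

126060

φ(126773) = 126773 · (1 − 1/331) · (1 − 1/383)
       = 126773 · 126060/126773 = 126060.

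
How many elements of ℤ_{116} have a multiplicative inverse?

56

Factor 116: 116 = 2^2 * 29.
φ(116) = 116 · (1 − 1/2) · (1 − 1/29)
       = 116 · 28/58 = 56.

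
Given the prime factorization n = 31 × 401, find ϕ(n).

12000

φ(31) = 31 − 1 = 30.
φ(401) = 401 − 1 = 400.
φ(12431) = 30 × 400 = 12000.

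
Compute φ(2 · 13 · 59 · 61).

φ(93574) = 93574 · (1 − 1/2) · (1 − 1/13) · (1 − 1/59) · (1 − 1/61)
       = 93574 · 41760/93574 = 41760.

41760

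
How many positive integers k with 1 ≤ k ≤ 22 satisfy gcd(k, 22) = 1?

10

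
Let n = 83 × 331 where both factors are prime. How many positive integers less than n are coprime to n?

27060

φ(pq) = (p−1)(q−1) = 82 · 330 = 27060.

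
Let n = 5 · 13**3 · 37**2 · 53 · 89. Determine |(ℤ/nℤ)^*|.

φ(5) = 5 − 1 = 4.
φ(13^3) = 13^3 − 13^2 = 2197 − 169 = 2028.
φ(37^2) = 37^2 − 37^1 = 1369 − 37 = 1332.
φ(53) = 53 − 1 = 52.
φ(89) = 89 − 1 = 88.
φ(70936439405) = 4 × 2028 × 1332 × 52 × 88 = 49444521984.

49444521984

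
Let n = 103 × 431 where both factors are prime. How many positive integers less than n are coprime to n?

43860

φ(44393) = 44393 · (1 − 1/103) · (1 − 1/431)
       = 44393 · 43860/44393 = 43860.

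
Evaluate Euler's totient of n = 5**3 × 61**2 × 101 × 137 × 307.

1523145600000

φ(1975831929875) = 1975831929875 · (1 − 1/5) · (1 − 1/61) · (1 − 1/101) · (1 − 1/137) · (1 − 1/307)
       = 1975831929875 · 998784000/1295627495 = 1523145600000.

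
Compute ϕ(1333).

1260

First factor: 1333 = 31 × 43.
φ(31) = 31 − 1 = 30.
φ(43) = 43 − 1 = 42.
φ(1333) = 30 × 42 = 1260.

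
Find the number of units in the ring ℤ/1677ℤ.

1008

First factor: 1677 = 3 · 13 · 43.
φ(1677) = 1677 · (1 − 1/3) · (1 − 1/13) · (1 − 1/43)
       = 1677 · 1008/1677 = 1008.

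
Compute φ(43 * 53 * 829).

φ(1889291) = 1889291 · (1 − 1/43) · (1 − 1/53) · (1 − 1/829)
       = 1889291 · 1808352/1889291 = 1808352.

1808352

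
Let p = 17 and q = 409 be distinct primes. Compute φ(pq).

6528

φ(n) = (p − 1)(q − 1) = (17−1)(409−1) = 16·408 = 6528.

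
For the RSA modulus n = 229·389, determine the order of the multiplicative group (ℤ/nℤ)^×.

88464

φ(229) = 229 − 1 = 228.
φ(389) = 389 − 1 = 388.
Multiply: 228 · 388 = 88464.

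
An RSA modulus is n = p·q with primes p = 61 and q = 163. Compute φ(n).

9720

φ(61) = 61 − 1 = 60.
φ(163) = 163 − 1 = 162.
Since φ is multiplicative, φ(9943) = 60 · 162 = 9720.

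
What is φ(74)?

36

74 = 2 * 37.
φ(2) = 2 − 1 = 1.
φ(37) = 37 − 1 = 36.
Since φ is multiplicative, φ(74) = 1 · 36 = 36.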